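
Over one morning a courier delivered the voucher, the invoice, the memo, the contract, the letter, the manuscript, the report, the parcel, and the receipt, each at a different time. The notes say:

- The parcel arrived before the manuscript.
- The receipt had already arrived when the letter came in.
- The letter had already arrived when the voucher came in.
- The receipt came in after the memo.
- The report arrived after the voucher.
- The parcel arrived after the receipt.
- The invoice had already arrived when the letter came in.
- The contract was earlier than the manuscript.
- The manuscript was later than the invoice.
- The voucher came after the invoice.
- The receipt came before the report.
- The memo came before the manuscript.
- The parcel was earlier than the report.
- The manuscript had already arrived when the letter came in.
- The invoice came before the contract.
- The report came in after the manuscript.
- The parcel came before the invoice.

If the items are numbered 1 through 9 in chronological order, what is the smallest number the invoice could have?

4

The memo, the parcel, and the receipt must all come before the invoice — 3 forced predecessors.
Nothing else is forced ahead of the invoice, so its earliest slot is position 3 + 1 = 4.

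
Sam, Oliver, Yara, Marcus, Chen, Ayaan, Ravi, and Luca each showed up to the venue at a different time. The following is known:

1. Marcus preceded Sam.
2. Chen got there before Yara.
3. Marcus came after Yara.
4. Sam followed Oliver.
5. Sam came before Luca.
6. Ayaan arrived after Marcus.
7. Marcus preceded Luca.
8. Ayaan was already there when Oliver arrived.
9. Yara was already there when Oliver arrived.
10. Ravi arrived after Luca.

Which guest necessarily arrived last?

Ravi

Every other guest has a chain of constraints placing them before Ravi, so Ravi is last.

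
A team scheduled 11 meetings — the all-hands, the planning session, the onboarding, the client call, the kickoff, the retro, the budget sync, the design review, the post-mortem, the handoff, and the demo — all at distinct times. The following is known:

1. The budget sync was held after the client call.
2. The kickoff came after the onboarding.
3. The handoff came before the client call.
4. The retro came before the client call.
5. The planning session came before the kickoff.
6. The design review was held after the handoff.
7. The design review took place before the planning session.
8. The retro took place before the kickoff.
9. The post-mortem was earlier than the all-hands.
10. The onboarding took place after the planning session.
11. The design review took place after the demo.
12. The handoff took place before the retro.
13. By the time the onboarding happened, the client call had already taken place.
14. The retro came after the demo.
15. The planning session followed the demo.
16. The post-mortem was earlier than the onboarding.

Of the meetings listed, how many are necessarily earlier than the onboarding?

Directly stated before the onboarding: the client call, the planning session, and the post-mortem.
The demo reaches the onboarding via the demo → the planning session → the onboarding.
The design review reaches the onboarding via the design review → the planning session → the onboarding.
The handoff reaches the onboarding via the handoff → the client call → the onboarding.
Likewise the retro reaches the onboarding by chaining the stated constraints.
That's the client call, the demo, the design review, the handoff, the planning session, the post-mortem, and the retro — 7 in all.

7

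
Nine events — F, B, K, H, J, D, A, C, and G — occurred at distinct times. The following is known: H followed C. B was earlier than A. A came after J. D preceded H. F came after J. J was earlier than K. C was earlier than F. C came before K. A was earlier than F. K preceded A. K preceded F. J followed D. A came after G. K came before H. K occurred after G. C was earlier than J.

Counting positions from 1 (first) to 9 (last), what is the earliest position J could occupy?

3

C and D must both come before J — 2 forced predecessors.
Nothing else is forced ahead of J, so its earliest slot is position 2 + 1 = 3.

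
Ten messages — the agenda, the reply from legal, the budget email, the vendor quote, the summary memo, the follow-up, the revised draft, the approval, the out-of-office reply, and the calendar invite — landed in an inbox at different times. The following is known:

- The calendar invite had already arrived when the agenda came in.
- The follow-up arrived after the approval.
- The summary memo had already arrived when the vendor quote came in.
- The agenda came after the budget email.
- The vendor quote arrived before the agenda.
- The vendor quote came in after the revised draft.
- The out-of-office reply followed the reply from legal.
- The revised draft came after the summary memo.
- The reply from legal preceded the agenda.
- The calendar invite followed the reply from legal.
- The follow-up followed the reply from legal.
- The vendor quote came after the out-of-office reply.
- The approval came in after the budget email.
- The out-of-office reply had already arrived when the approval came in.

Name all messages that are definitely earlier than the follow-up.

Directly stated before the follow-up: the approval and the reply from legal.
The budget email reaches the follow-up via the budget email → the approval → the follow-up.
The out-of-office reply reaches the follow-up via the out-of-office reply → the approval → the follow-up.

the approval, the budget email, the out-of-office reply, the reply from legal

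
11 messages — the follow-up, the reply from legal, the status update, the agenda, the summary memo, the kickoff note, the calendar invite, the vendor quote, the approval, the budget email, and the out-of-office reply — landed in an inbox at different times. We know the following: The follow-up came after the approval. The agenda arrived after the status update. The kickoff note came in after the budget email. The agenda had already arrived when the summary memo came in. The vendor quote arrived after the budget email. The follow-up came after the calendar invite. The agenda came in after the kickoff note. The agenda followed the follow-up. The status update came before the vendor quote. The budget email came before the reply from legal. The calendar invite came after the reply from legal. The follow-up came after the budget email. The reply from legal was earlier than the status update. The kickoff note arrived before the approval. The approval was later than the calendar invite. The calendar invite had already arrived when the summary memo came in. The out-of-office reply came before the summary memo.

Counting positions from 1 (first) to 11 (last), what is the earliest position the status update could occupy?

The budget email and the reply from legal must both come before the status update — 2 forced predecessors.
Nothing else is forced ahead of the status update, so its earliest slot is position 2 + 1 = 3.

3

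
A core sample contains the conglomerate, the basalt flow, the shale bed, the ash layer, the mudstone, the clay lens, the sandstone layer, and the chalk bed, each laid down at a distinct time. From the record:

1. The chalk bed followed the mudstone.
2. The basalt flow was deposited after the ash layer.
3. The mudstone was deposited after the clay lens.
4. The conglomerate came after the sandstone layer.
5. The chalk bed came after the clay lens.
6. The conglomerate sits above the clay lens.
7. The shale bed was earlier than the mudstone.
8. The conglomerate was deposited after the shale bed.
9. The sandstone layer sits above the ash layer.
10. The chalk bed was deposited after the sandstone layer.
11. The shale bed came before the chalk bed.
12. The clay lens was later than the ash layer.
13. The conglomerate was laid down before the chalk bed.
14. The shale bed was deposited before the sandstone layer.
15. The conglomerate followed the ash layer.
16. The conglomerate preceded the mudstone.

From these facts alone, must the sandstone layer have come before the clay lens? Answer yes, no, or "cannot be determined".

cannot be determined

No chain of stated constraints runs from the sandstone layer to the clay lens, and none runs from the clay lens to the sandstone layer either.
So the relative order of the sandstone layer and the clay lens is not fixed by the given facts.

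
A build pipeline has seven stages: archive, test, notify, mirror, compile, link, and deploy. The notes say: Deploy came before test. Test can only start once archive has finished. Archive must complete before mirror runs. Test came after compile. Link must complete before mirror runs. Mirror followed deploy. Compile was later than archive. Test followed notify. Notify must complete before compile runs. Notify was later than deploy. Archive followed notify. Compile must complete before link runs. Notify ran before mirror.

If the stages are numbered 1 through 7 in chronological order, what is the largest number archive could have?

Archive must come before compile, link, mirror, and test — 4 stages forced after it.
Everything else can be placed before archive in some valid order, so archive can sit as late as position 7 − 4 = 3.

3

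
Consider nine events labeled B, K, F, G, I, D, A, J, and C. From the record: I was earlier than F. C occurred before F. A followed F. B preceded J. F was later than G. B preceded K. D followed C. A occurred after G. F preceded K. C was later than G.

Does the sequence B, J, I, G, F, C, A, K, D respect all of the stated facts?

The constraints require C before F, but in the proposed sequence F appears ahead of C. That one violation is enough.

no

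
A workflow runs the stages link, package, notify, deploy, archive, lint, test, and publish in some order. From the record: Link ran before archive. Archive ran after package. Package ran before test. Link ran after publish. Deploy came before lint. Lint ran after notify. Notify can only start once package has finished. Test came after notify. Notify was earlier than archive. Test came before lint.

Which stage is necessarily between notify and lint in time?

Tracing the constraints gives notify → test → lint, so test sits after notify and before lint.
No other stage is forced both after notify and before lint.

test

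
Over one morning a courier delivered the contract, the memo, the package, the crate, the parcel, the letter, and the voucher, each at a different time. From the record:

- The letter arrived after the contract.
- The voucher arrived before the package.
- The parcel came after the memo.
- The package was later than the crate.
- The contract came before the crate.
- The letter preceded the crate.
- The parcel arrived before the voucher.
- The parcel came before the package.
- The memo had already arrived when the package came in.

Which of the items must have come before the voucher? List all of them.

Directly stated before the voucher: the parcel.
The memo reaches the voucher via the memo → the parcel → the voucher.
No chain forces the crate (or any of the others) ahead of the voucher.

the memo, the parcel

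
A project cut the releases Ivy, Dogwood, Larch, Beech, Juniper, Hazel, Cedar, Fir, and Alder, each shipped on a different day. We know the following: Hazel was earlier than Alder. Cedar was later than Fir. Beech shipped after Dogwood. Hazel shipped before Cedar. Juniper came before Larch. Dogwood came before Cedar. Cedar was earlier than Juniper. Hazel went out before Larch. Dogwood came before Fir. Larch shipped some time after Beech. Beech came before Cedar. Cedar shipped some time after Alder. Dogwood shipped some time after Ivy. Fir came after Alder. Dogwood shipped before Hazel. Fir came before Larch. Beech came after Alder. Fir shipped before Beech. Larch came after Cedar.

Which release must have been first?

Ivy

Ivy has a chain of constraints placing it before every other release, so Ivy must be first.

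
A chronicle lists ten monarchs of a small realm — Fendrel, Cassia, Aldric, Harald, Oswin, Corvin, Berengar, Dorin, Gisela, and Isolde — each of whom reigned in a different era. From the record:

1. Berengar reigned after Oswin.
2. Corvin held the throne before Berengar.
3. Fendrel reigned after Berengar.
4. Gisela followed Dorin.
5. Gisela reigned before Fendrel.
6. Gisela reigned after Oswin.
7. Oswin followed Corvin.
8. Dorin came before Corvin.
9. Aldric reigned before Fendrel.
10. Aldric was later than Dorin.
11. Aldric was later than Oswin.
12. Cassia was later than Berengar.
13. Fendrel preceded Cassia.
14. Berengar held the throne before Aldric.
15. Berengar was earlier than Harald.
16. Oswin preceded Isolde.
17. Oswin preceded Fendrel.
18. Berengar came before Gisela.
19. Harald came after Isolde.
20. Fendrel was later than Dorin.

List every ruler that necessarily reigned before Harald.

Directly stated before Harald: Berengar and Isolde.
Corvin reaches Harald via Corvin → Berengar → Harald.
Dorin reaches Harald via Dorin → Corvin → Berengar → Harald.
Oswin reaches Harald via Oswin → Berengar → Harald.
No chain forces Gisela (or any of the others) ahead of Harald.

Berengar, Corvin, Dorin, Isolde, Oswin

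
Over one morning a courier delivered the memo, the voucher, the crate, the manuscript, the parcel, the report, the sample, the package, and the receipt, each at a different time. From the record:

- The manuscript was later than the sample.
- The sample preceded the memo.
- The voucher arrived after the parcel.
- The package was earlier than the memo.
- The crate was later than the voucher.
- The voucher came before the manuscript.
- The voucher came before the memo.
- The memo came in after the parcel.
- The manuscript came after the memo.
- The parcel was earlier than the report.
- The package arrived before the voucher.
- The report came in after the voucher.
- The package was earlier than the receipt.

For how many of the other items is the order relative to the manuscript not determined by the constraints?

Forced before the manuscript: the memo, the package, the parcel, the sample, and the voucher.
That leaves the crate, the receipt, and the report with no forced order relative to the manuscript — 3.

3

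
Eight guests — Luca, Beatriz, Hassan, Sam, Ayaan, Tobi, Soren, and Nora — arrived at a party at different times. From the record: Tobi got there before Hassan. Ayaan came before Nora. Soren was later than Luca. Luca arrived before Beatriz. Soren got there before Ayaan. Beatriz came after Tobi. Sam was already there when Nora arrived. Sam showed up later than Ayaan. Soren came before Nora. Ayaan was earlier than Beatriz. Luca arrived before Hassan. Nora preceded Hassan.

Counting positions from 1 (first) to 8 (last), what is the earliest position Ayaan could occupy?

Luca and Soren must both come before Ayaan — 2 forced predecessors.
Nothing else is forced ahead of Ayaan, so their earliest slot is position 2 + 1 = 3.

3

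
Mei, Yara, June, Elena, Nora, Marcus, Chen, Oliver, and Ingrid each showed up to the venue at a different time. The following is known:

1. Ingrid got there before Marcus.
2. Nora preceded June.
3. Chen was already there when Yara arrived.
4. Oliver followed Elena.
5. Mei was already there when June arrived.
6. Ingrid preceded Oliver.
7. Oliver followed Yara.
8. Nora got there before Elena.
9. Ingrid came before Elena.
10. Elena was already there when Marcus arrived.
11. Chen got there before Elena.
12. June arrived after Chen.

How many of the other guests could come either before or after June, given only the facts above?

Forced before June: Chen, Mei, and Nora.
That leaves Elena, Ingrid, Marcus, Oliver, and Yara with no forced order relative to June — 5.

5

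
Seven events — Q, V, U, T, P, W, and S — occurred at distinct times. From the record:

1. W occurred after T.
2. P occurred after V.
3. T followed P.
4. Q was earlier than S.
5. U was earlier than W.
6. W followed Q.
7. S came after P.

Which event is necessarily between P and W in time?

T

Tracing the constraints gives P → T → W, so T sits after P and before W.
No other event is forced both after P and before W.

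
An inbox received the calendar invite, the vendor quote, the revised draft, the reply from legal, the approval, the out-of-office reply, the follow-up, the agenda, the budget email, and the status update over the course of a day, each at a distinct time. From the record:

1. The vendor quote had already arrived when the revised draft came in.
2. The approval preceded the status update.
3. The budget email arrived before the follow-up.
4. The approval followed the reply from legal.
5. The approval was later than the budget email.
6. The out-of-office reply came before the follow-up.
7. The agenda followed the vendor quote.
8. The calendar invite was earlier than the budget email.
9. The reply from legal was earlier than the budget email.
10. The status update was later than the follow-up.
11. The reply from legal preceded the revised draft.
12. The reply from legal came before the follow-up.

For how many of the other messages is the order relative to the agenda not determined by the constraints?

Forced before the agenda: the vendor quote.
That leaves the approval, the budget email, the calendar invite, the follow-up, the out-of-office reply, the reply from legal, the revised draft, and the status update with no forced order relative to the agenda — 8.

8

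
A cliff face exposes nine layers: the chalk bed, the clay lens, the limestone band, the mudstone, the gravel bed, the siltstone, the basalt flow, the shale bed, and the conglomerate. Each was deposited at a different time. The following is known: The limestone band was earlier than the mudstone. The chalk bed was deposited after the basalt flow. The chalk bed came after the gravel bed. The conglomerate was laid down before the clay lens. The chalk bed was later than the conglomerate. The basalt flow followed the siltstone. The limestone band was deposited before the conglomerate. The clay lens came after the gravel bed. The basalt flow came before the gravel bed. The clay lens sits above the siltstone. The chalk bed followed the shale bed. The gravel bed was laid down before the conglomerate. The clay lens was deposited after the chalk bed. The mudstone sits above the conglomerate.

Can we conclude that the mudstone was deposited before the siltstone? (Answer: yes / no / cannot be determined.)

no

Tracing the constraints gives the siltstone → the basalt flow → the gravel bed → the conglomerate → the mudstone, so the siltstone must come before the mudstone.
That means the mudstone cannot be before the siltstone.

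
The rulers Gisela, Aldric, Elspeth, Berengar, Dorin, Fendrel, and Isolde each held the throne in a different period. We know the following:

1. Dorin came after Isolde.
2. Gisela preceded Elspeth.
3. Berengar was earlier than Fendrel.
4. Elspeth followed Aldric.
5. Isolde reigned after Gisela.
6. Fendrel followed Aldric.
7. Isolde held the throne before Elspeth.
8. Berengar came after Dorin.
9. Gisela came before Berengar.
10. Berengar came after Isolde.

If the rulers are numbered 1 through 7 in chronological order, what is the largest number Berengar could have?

6

Berengar must come before Fendrel — 1 ruler forced after them.
Everything else can be placed before Berengar in some valid order, so Berengar can sit as late as position 7 − 1 = 6.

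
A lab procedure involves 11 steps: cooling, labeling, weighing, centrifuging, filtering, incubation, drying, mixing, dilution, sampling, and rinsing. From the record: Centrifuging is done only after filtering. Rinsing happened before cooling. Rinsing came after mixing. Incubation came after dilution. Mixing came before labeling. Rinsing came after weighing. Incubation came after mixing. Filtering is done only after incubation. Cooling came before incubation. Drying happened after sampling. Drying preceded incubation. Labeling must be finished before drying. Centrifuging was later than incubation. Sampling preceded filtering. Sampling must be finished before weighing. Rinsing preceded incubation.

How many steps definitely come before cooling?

4

Directly stated before cooling: rinsing.
Mixing reaches cooling via mixing → rinsing → cooling.
Sampling reaches cooling via sampling → weighing → rinsing → cooling.
Weighing reaches cooling via weighing → rinsing → cooling.
No chain forces labeling (or any of the others) ahead of cooling.
That's mixing, rinsing, sampling, and weighing — 4 in all.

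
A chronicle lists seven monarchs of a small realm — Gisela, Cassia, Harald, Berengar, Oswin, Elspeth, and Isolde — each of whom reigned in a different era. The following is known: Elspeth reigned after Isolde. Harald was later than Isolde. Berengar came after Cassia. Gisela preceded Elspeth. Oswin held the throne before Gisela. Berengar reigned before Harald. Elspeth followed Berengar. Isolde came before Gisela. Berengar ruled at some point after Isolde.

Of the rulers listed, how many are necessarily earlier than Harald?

3

Directly stated before Harald: Berengar and Isolde.
Cassia reaches Harald via Cassia → Berengar → Harald.
No chain forces Oswin (or any of the others) ahead of Harald.
That's Berengar, Cassia, and Isolde — 3 in all.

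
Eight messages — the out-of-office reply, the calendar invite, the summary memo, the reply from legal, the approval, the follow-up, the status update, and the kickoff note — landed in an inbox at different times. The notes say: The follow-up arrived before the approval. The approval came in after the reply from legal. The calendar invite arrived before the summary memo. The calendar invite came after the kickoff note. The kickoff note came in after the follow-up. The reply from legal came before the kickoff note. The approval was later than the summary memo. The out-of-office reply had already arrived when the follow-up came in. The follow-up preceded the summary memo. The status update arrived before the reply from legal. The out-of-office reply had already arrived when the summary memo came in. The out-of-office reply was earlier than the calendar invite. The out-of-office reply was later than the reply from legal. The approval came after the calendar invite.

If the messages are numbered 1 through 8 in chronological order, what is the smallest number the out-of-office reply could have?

3

The reply from legal and the status update must both come before the out-of-office reply — 2 forced predecessors.
Nothing else is forced ahead of the out-of-office reply, so its earliest slot is position 2 + 1 = 3.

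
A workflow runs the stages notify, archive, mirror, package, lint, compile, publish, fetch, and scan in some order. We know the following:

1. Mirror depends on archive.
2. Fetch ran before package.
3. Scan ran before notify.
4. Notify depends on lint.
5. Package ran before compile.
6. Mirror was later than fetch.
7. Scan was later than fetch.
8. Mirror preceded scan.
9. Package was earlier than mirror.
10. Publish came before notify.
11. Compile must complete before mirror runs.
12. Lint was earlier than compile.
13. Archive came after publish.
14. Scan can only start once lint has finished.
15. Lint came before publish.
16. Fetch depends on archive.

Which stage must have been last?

Every other stage has a chain of constraints placing it before notify, so notify is last.

notify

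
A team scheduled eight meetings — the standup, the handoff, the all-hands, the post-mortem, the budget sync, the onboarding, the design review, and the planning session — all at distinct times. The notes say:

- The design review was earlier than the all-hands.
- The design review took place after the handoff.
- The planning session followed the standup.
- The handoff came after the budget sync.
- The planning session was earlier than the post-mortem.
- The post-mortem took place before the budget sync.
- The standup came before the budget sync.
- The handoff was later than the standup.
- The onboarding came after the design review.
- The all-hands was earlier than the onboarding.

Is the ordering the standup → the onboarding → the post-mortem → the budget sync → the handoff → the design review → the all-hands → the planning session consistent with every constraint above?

no

The constraints require the all-hands before the onboarding, but in the proposed sequence the onboarding appears ahead of the all-hands. That one violation is enough.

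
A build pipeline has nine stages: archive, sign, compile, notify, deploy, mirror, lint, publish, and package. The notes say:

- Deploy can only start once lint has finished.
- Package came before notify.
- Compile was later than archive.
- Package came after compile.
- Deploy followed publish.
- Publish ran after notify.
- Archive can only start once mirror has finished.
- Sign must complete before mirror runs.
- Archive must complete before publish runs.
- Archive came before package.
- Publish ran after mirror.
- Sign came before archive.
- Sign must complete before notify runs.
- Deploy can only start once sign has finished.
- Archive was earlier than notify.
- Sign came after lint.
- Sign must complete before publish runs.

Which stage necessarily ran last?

deploy

Every other stage has a chain of constraints placing it before deploy, so deploy is last.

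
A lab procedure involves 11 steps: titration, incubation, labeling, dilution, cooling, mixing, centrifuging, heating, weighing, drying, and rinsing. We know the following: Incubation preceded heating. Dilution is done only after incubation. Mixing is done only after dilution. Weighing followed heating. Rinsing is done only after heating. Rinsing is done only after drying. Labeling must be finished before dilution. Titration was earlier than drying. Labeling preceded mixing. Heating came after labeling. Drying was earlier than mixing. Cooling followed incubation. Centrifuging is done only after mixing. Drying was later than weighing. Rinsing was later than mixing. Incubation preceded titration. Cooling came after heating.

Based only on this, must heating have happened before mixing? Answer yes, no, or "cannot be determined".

yes

Chain the constraints: heating → weighing → drying → mixing. Each link is directly stated, so heating comes before mixing.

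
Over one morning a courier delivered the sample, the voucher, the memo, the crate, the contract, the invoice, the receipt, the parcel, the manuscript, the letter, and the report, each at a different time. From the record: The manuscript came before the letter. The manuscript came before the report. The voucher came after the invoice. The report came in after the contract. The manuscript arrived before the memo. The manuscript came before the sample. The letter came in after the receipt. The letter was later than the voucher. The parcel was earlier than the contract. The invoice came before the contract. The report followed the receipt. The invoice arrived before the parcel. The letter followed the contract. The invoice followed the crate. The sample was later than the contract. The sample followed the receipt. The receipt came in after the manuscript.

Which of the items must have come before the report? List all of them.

Directly stated before the report: the contract, the manuscript, and the receipt.
The crate reaches the report via the crate → the invoice → the contract → the report.
The invoice reaches the report via the invoice → the contract → the report.
The parcel reaches the report via the parcel → the contract → the report.
No chain forces the letter (or any of the others) ahead of the report.

the contract, the crate, the invoice, the manuscript, the parcel, the receipt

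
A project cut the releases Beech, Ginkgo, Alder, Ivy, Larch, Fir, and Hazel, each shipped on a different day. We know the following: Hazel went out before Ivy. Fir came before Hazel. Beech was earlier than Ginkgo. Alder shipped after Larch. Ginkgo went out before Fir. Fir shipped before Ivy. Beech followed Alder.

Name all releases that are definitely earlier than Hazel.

Directly stated before Hazel: Fir.
Alder reaches Hazel via Alder → Beech → Ginkgo → Fir → Hazel.
Beech reaches Hazel via Beech → Ginkgo → Fir → Hazel.
Ginkgo reaches Hazel via Ginkgo → Fir → Hazel.
Likewise Larch reaches Hazel by chaining the stated constraints.
No chain forces Ivy ahead of Hazel.

Alder, Beech, Fir, Ginkgo, Larch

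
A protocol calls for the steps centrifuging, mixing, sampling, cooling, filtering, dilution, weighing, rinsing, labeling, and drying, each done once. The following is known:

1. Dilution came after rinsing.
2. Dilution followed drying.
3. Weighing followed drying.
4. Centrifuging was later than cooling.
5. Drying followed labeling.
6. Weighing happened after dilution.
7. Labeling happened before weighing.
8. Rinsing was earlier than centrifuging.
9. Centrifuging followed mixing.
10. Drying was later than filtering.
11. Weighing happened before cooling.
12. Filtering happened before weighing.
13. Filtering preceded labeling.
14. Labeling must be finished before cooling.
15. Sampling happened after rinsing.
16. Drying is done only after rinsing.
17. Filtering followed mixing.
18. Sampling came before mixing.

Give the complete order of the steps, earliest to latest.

The constraints fix every adjacent pair, so only one ordering works:
rinsing → sampling → mixing → filtering → labeling → drying → dilution → weighing → cooling → centrifuging.

rinsing, sampling, mixing, filtering, labeling, drying, dilution, weighing, cooling, centrifuging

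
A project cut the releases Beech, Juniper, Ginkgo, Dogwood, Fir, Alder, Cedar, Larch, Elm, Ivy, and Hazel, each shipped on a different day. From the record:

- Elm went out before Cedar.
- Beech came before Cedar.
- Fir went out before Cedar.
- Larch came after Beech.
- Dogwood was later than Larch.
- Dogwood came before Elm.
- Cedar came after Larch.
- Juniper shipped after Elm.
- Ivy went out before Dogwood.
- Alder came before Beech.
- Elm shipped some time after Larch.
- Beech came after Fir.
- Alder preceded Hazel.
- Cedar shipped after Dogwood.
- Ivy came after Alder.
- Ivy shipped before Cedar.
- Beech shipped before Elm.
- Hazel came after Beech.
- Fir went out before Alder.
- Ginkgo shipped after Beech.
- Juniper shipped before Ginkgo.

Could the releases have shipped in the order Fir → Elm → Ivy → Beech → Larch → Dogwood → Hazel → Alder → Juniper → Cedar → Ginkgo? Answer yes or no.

no

The constraints require Dogwood before Elm, but in the proposed sequence Elm appears ahead of Dogwood. That one violation is enough.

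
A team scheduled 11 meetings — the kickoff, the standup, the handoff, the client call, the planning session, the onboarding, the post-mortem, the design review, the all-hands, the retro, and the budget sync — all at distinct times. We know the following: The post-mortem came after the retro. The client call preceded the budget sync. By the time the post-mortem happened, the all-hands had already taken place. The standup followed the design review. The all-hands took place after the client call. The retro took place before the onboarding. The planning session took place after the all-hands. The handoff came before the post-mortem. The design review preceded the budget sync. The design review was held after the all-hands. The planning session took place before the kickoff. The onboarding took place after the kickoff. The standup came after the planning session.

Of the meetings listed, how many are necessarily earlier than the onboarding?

5

Directly stated before the onboarding: the kickoff and the retro.
The all-hands reaches the onboarding via the all-hands → the planning session → the kickoff → the onboarding.
The client call reaches the onboarding via the client call → the all-hands → the planning session → the kickoff → the onboarding.
The planning session reaches the onboarding via the planning session → the kickoff → the onboarding.
No chain forces the post-mortem (or any of the others) ahead of the onboarding.
That's the all-hands, the client call, the kickoff, the planning session, and the retro — 5 in all.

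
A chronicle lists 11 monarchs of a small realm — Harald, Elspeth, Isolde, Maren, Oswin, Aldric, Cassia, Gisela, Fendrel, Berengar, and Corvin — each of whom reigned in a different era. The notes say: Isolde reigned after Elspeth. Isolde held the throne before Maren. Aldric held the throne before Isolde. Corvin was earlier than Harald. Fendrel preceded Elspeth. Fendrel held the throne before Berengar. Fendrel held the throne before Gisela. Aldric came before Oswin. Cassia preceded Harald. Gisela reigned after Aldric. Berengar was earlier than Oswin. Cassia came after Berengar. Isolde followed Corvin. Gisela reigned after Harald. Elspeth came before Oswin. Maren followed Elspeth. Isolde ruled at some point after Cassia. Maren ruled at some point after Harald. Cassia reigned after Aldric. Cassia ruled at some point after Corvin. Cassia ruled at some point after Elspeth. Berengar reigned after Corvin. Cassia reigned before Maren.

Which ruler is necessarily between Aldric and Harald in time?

Tracing the constraints gives Aldric → Cassia → Harald, so Cassia sits after Aldric and before Harald.
No other ruler is forced both after Aldric and before Harald.

Cassia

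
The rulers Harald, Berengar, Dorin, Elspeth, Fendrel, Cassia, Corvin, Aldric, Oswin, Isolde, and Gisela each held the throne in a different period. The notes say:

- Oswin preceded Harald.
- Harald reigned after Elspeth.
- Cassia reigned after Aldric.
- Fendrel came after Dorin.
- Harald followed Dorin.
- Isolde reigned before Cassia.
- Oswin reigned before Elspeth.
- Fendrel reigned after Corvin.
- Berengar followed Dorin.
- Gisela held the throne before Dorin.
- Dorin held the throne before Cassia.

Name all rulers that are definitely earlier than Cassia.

Aldric, Dorin, Gisela, Isolde

Directly stated before Cassia: Aldric, Dorin, and Isolde.
Gisela reaches Cassia via Gisela → Dorin → Cassia.
No chain forces Corvin (or any of the others) ahead of Cassia.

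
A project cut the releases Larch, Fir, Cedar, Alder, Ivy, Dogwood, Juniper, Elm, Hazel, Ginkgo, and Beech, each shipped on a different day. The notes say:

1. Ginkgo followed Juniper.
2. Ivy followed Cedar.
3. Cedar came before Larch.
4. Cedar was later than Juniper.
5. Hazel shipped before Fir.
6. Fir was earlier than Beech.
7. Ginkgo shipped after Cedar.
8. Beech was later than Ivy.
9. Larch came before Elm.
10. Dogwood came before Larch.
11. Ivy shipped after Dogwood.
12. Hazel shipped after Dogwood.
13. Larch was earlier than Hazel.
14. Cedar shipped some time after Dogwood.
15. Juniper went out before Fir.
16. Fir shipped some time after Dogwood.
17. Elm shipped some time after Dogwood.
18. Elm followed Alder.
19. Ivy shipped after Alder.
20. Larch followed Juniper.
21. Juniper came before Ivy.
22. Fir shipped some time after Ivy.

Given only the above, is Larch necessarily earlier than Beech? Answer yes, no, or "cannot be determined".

Chain the constraints: Larch → Hazel → Fir → Beech. Each link is directly stated, so Larch comes before Beech.

yes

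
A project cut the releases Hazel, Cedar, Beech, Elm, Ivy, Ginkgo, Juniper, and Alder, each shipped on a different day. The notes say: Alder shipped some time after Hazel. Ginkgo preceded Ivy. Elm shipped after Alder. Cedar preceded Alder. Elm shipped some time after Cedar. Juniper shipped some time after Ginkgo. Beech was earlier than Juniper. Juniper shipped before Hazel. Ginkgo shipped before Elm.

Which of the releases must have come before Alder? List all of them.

Directly stated before Alder: Cedar and Hazel.
Beech reaches Alder via Beech → Juniper → Hazel → Alder.
Ginkgo reaches Alder via Ginkgo → Juniper → Hazel → Alder.
Juniper reaches Alder via Juniper → Hazel → Alder.

Beech, Cedar, Ginkgo, Hazel, Juniper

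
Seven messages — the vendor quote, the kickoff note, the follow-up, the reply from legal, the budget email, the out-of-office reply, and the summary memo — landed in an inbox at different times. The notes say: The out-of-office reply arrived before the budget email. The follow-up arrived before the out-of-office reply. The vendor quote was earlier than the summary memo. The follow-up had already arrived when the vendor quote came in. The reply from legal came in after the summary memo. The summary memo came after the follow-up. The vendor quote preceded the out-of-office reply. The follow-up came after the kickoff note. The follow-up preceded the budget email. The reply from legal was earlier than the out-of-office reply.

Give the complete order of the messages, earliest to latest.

The constraints fix every adjacent pair, so only one ordering works:
the kickoff note → the follow-up → the vendor quote → the summary memo → the reply from legal → the out-of-office reply → the budget email.

the kickoff note, the follow-up, the vendor quote, the summary memo, the reply from legal, the out-of-office reply, the budget email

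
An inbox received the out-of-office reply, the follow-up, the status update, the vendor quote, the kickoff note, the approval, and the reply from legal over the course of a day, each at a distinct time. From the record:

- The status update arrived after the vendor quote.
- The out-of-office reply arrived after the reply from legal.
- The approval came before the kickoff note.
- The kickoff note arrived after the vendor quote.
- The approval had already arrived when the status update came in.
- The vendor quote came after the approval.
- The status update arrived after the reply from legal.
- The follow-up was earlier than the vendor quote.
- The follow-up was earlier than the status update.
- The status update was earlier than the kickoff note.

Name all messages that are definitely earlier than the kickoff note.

Directly stated before the kickoff note: the approval, the status update, and the vendor quote.
The follow-up reaches the kickoff note via the follow-up → the vendor quote → the kickoff note.
The reply from legal reaches the kickoff note via the reply from legal → the status update → the kickoff note.
No chain forces the out-of-office reply ahead of the kickoff note.

the approval, the follow-up, the reply from legal, the status update, the vendor quote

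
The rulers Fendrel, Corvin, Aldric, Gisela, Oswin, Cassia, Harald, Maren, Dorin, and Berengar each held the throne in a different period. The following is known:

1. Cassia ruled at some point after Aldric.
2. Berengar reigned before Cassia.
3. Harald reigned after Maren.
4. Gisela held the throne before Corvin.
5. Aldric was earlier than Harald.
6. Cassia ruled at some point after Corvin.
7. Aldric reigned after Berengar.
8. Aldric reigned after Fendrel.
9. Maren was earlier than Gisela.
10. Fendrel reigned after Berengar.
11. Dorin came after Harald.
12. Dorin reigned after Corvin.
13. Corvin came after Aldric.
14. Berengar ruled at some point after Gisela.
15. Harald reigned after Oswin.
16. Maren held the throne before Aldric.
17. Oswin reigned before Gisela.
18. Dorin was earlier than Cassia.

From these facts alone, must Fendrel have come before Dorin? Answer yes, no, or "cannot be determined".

yes

Chain the constraints: Fendrel → Aldric → Harald → Dorin. Each link is directly stated, so Fendrel comes before Dorin.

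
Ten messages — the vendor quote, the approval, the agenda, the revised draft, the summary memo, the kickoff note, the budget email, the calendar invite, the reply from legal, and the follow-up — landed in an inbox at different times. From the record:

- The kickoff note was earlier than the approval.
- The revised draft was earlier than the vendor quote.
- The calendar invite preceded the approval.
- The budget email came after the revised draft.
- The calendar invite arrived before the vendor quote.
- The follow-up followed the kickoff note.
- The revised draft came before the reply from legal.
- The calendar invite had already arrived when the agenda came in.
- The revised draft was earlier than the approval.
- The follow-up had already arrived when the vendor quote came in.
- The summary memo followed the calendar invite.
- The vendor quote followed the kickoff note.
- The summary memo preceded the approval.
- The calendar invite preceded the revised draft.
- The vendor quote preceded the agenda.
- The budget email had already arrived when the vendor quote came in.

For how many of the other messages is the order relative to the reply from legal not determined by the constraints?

7

Forced before the reply from legal: the calendar invite and the revised draft.
That leaves the agenda, the approval, the budget email, the follow-up, the kickoff note, the summary memo, and the vendor quote with no forced order relative to the reply from legal — 7.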